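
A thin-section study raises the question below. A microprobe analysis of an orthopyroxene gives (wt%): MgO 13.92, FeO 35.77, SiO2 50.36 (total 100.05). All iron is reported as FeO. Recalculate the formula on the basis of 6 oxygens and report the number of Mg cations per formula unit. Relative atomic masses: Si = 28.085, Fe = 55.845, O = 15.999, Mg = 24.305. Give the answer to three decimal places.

0.822 Mg apfu

13.92 wt% MgO ÷ 40.304 g/mol = 0.34538 mol, giving 0.34538 Mg and 0.34538 O.
35.77 wt% FeO ÷ 71.844 g/mol = 0.49788 mol, giving 0.49788 Fe and 0.49788 O.
50.36 wt% SiO2 ÷ 60.083 g/mol = 0.83817 mol, giving 0.83817 Si and 1.67634 O.
Oxygen sums to 2.51960; scaling by 6/2.51960 = 2.38133 puts the formula on 6 O.
Mg: 0.34538 × 2.38133 = 0.822 atoms per formula unit.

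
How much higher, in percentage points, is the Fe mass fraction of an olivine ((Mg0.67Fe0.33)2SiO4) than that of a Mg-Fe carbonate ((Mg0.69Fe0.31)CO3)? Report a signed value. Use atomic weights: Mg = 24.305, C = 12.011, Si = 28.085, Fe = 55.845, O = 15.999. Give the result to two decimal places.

First mineral: 36.858 g Fe in 161.507 g formula = 22.82 wt% Fe.
Second mineral: 17.312 g Fe in 94.090 g formula = 18.40 wt% Fe.
22.82% − 18.40% gives a difference of 4.42 percentage points.

4.42 percentage points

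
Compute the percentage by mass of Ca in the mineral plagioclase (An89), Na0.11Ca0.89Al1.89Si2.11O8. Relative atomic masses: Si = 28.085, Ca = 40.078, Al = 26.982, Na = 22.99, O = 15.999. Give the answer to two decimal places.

Formula mass = 0.11×22.99 + 0.89×40.078 + 1.89×26.982 + 2.11×28.085 + 8×15.999 = 276.446 g/mol, of which 35.669 g is Ca.
So Ca makes up 35.669/276.446 = 0.1290 of the mass, i.e. 12.90%.

12.90 weight percent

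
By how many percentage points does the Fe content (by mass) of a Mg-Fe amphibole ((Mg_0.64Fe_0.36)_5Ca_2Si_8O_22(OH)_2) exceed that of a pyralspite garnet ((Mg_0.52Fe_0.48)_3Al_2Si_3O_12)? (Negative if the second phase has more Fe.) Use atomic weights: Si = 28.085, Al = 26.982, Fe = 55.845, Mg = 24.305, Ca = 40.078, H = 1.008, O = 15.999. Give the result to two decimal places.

-6.36 percentage points

Fe in (Mg_0.64Fe_0.36)_5Ca_2Si_8O_22(OH)_2: molar mass 869.125 g/mol; 1.80×55.845 = 100.521 g → 11.57 wt%.
Fe in (Mg_0.52Fe_0.48)_3Al_2Si_3O_12: molar mass 448.540 g/mol; 1.44×55.845 = 80.417 g → 17.93 wt%.
Difference = 11.57 − 17.93 = -6.36 percentage points.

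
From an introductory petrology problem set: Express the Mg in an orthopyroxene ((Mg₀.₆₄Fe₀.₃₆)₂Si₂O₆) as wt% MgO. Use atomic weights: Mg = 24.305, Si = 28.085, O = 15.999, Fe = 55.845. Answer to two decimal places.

23.08 wt%

Formula mass = 223.483 g/mol.
1.28 Mg → 1.2800 mol MgO per formula unit; M(MgO) = 40.304, so MgO mass = 51.589 g.
51.589/223.483 × 100 = 23.08 wt%.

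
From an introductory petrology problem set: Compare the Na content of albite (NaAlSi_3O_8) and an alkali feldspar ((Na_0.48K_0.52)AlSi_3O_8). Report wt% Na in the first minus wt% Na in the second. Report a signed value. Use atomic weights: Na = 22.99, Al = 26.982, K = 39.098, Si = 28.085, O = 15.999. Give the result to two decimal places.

First mineral: 22.990 g Na in 262.219 g formula = 8.77 wt% Na.
Second mineral: 11.035 g Na in 270.595 g formula = 4.08 wt% Na.
8.77% − 4.08% gives a difference of 4.69 percentage points.

4.69 percentage points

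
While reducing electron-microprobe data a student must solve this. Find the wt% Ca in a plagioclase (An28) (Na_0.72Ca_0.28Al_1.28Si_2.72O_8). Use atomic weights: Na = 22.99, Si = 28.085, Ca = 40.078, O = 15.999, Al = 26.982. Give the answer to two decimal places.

Molar mass of Na_0.72Ca_0.28Al_1.28Si_2.72O_8: 0.72·22.99 + 0.28·40.078 + 1.28·26.982 + 2.72·28.085 + 8·15.999 = 266.695 g/mol.
Mass of Ca per formula unit: 0.28 × 40.078 = 11.222 g.
Weight fraction Ca = 11.222 / 266.695 = 0.0421.

4.21 wt%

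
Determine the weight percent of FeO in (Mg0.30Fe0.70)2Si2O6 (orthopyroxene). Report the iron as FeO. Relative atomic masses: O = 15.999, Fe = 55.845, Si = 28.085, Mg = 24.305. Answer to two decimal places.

Formula mass = 244.930 g/mol.
1.40 Fe → 1.4000 mol FeO per formula unit; M(FeO) = 71.844, so FeO mass = 100.582 g.
100.582/244.930 × 100 = 41.07 wt%.

41.07 wt%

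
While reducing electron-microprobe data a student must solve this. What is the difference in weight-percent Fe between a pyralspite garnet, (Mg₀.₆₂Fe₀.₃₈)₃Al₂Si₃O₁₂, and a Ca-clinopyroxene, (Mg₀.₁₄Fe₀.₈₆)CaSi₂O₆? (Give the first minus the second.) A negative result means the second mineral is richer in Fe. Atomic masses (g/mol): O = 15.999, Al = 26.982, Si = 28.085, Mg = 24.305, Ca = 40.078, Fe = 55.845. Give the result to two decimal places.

Fe in (Mg₀.₆₂Fe₀.₃₈)₃Al₂Si₃O₁₂: molar mass 439.078 g/mol; 1.14×55.845 = 63.663 g → 14.50 wt%.
Fe in (Mg₀.₁₄Fe₀.₈₆)CaSi₂O₆: molar mass 243.671 g/mol; 0.86×55.845 = 48.027 g → 19.71 wt%.
Difference = 14.50 − 19.71 = -5.21 percentage points.

-5.21 percentage points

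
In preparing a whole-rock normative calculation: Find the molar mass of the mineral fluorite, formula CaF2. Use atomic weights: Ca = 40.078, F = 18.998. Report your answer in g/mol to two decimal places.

78.07 g/mol

The formula mass is the sum 1×40.078 + 2×18.998.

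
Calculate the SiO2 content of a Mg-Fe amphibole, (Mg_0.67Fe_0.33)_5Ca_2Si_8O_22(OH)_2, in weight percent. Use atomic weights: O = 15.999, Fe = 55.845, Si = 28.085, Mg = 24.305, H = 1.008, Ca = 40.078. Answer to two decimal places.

55.61 wt%

Molar mass of (Mg_0.67Fe_0.33)_5Ca_2Si_8O_22(OH)_2 = 3.35*24.305 + 1.65*55.845 + 2*40.078 + 8*28.085 + 24*15.999 + 2*1.008 = 864.394 g/mol.
Each formula unit contains 8 Si, equivalent to 8/1 = 8.0000 mol SiO2.
M(SiO2) = 1×28.085 + 2×15.999 = 60.083 g/mol.
Mass of SiO2 per formula unit = 8.0000 × 60.083 = 480.664 g.
SiO2 wt% = 480.664 / 864.394 × 100 = 55.61%.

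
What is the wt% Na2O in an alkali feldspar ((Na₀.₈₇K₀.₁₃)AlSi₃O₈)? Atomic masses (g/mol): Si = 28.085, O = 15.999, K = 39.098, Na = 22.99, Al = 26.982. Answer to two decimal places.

10.20 wt%

Formula mass = 264.313 g/mol.
0.87 Na → 0.4350 mol Na2O per formula unit; M(Na2O) = 61.979, so Na2O mass = 26.961 g.
26.961/264.313 × 100 = 10.20 wt%.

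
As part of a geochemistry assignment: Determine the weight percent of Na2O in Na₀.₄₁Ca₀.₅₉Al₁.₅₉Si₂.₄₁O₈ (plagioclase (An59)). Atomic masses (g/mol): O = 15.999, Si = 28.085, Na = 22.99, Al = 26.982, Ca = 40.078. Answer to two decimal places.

Formula mass = 271.650 g/mol.
0.41 Na → 0.2050 mol Na2O per formula unit; M(Na2O) = 61.979, so Na2O mass = 12.706 g.
12.706/271.650 × 100 = 4.68 wt%.

4.68 wt%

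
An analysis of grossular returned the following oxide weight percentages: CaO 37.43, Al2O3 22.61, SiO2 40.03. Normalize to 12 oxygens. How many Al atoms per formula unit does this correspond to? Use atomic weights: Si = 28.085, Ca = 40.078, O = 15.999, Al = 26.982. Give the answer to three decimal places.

CaO: 37.43/56.077 = 0.66748 mol → 0.66748 mol Ca, 0.66748 mol O.
Al2O3: 22.61/101.961 = 0.22175 mol → 0.44350 mol Al, 0.66525 mol O.
SiO2: 40.03/60.083 = 0.66625 mol → 0.66625 mol Si, 1.33250 mol O.
Total oxygen = 2.66523 mol. Normalization factor = 12/2.66523 = 4.50243.
Al per 12 O = 0.44350 × 4.50243 = 1.997.

1.997 Al apfu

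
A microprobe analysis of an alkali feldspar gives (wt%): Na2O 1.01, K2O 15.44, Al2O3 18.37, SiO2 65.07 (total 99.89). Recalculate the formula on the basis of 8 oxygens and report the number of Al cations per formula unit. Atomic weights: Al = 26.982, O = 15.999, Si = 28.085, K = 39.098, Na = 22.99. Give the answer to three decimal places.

1.01 wt% Na2O ÷ 61.979 g/mol = 0.01630 mol, giving 0.03260 Na and 0.01630 O.
15.44 wt% K2O ÷ 94.195 g/mol = 0.16392 mol, giving 0.32784 K and 0.16392 O.
18.37 wt% Al2O3 ÷ 101.961 g/mol = 0.18017 mol, giving 0.36034 Al and 0.54051 O.
65.07 wt% SiO2 ÷ 60.083 g/mol = 1.08300 mol, giving 1.08300 Si and 2.16600 O.
Oxygen sums to 2.88673; scaling by 8/2.88673 = 2.77130 puts the formula on 8 O.
Al: 0.36034 × 2.77130 = 0.999 atoms per formula unit.

0.999 Al apfu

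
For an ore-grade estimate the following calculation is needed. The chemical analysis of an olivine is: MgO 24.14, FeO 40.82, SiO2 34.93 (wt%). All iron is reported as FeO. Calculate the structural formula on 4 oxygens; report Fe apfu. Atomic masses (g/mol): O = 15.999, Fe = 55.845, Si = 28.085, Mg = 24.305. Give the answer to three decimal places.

MgO (M=40.304): mol = 0.59895; Mg = 0.59895, O = 0.59895.
FeO (M=71.844): mol = 0.56818; Fe = 0.56818, O = 0.56818.
SiO2 (M=60.083): mol = 0.58136; Si = 0.58136, O = 1.16272.
ΣO = 2.32985; factor = 4/ΣO = 1.71685.
Fe apfu = 0.56818 × 1.71685 = 0.975.

0.975 Fe apfu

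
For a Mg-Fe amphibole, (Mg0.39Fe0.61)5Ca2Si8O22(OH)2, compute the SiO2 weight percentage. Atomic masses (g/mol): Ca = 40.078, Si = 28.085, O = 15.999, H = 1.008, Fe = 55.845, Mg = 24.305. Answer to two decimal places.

52.90 wt%

M((Mg0.39Fe0.61)5Ca2Si8O22(OH)2) = 908.550 g/mol; M(SiO2) = 60.083 g/mol.
Moles SiO2 per formula unit = 8 Si ÷ 1 = 8.0000.
SiO2 fraction = (8.0000 × 60.083) / 908.550 = 480.664/908.550 = 0.5290.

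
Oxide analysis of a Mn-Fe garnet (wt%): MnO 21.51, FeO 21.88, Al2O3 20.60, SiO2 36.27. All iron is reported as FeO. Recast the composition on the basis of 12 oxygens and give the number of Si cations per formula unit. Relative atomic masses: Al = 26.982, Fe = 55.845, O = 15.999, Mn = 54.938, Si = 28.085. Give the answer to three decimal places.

MnO: 21.51/70.937 = 0.30323 mol → 0.30323 mol Mn, 0.30323 mol O.
FeO: 21.88/71.844 = 0.30455 mol → 0.30455 mol Fe, 0.30455 mol O.
Al2O3: 20.60/101.961 = 0.20204 mol → 0.40408 mol Al, 0.60612 mol O.
SiO2: 36.27/60.083 = 0.60366 mol → 0.60366 mol Si, 1.20732 mol O.
Total oxygen = 2.42122 mol. Normalization factor = 12/2.42122 = 4.95618.
Si per 12 O = 0.60366 × 4.95618 = 2.992.

2.992 Si apfu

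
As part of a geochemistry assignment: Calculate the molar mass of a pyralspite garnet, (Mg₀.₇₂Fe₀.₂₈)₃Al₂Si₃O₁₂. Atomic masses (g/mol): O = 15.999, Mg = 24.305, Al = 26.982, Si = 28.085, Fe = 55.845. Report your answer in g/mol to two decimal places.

Mg: 2.16 × 24.305 = 52.4988
Fe: 0.84 × 55.845 = 46.9098
Al: 2 × 26.982 = 53.9640
Si: 3 × 28.085 = 84.2550
O: 12 × 15.999 = 191.9880
Summing the contributions gives the formula mass.

429.62 g/mol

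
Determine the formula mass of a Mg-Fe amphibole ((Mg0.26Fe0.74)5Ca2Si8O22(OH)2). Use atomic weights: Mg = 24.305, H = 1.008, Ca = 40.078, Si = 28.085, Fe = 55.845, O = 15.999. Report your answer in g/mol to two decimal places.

Mg: 1.30 × 24.305 = 31.5965
Fe: 3.70 × 55.845 = 206.6265
Ca: 2 × 40.078 = 80.1560
Si: 8 × 28.085 = 224.6800
O: 24 × 15.999 = 383.9760
H: 2 × 1.008 = 2.0160
Summing the contributions gives the formula mass.

929.05 g/mol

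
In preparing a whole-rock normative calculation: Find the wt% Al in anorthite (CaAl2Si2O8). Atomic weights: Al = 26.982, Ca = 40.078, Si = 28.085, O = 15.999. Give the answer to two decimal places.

M(CaAl2Si2O8) = 278.204 g/mol.
Al contributes 2 × 26.982 = 53.964 g per mole.
53.964/278.204 = 0.1940 → 19.40%.

19.40 weight percent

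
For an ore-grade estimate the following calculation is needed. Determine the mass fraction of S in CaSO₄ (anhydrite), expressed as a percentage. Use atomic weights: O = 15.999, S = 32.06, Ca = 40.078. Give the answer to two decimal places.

23.55 wt%

M(CaSO₄) = 136.134 g/mol.
S contributes 1 × 32.06 = 32.060 g per mole.
32.060/136.134 = 0.2355 → 23.55%.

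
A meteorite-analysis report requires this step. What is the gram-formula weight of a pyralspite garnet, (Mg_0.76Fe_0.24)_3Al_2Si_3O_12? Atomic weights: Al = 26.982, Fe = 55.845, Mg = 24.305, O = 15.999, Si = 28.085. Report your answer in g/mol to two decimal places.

425.83 g/mol

Mg: 2.28 × 24.305 = 55.4154
Fe: 0.72 × 55.845 = 40.2084
Al: 2 × 26.982 = 53.9640
Si: 3 × 28.085 = 84.2550
O: 12 × 15.999 = 191.9880
Summing the contributions gives the formula mass.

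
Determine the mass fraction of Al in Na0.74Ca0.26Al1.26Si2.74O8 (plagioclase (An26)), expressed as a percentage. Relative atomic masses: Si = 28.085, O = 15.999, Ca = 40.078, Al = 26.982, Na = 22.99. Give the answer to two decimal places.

12.76 weight percent

Molar mass of Na0.74Ca0.26Al1.26Si2.74O8: 0.74*22.99 + 0.26*40.078 + 1.26*26.982 + 2.74*28.085 + 8*15.999 = 266.375 g/mol.
Mass of Al per formula unit: 1.26 × 26.982 = 33.997 g.
Weight fraction Al = 33.997 / 266.375 = 0.1276.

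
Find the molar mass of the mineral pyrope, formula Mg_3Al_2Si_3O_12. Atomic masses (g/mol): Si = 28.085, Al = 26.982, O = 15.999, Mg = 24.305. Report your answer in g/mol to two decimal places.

403.12 g/mol

Mg: 3 × 24.305 = 72.9150
Al: 2 × 26.982 = 53.9640
Si: 3 × 28.085 = 84.2550
O: 12 × 15.999 = 191.9880
Summing the contributions gives the formula mass.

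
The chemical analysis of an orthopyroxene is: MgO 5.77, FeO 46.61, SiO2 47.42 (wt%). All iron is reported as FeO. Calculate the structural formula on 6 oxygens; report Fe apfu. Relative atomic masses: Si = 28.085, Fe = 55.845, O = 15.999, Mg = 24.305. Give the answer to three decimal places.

MgO: 5.77/40.304 = 0.14316 mol → 0.14316 mol Mg, 0.14316 mol O.
FeO: 46.61/71.844 = 0.64877 mol → 0.64877 mol Fe, 0.64877 mol O.
SiO2: 47.42/60.083 = 0.78924 mol → 0.78924 mol Si, 1.57848 mol O.
Total oxygen = 2.37041 mol. Normalization factor = 6/2.37041 = 2.53121.
Fe per 6 O = 0.64877 × 2.53121 = 1.642.

1.642 Fe apfu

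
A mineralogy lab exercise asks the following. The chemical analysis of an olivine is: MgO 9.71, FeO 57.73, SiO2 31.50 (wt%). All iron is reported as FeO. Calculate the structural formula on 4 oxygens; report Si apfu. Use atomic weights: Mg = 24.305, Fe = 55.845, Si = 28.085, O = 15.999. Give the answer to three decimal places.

1.002 Si apfu

MgO (M=40.304): mol = 0.24092; Mg = 0.24092, O = 0.24092.
FeO (M=71.844): mol = 0.80355; Fe = 0.80355, O = 0.80355.
SiO2 (M=60.083): mol = 0.52427; Si = 0.52427, O = 1.04854.
ΣO = 2.09301; factor = 4/ΣO = 1.91112.
Si apfu = 0.52427 × 1.91112 = 1.002.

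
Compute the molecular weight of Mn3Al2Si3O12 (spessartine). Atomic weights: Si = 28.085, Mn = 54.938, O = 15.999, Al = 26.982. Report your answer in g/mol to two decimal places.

The formula mass is the sum 3·54.938 + 2·26.982 + 3·28.085 + 12·15.999.

495.02 g/mol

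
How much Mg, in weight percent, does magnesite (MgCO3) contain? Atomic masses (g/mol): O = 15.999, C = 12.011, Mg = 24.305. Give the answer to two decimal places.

28.83 weight percent

Molar mass of MgCO3: 1·24.305 + 1·12.011 + 3·15.999 = 84.313 g/mol.
Mass of Mg per formula unit: 1 × 24.305 = 24.305 g.
Weight fraction Mg = 24.305 / 84.313 = 0.2883.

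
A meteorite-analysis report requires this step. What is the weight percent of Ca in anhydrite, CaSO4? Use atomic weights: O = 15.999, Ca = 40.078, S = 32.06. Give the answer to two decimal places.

29.44 wt%

Molar mass of CaSO4: 1*40.078 + 1*32.06 + 4*15.999 = 136.134 g/mol.
Mass of Ca per formula unit: 1 × 40.078 = 40.078 g.
Weight fraction Ca = 40.078 / 136.134 = 0.2944.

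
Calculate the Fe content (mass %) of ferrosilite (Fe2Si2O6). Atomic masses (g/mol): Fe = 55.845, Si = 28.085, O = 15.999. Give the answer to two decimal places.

42.33 mass %

Molar mass of Fe2Si2O6: 2*55.845 + 2*28.085 + 6*15.999 = 263.854 g/mol.
Mass of Fe per formula unit: 2 × 55.845 = 111.690 g.
Weight fraction Fe = 111.690 / 263.854 = 0.4233.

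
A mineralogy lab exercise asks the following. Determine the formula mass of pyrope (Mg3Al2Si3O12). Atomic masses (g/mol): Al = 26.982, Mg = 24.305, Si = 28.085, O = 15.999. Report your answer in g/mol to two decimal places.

M = 3·24.305 + 2·26.982 + 3·28.085 + 12·15.999

403.12 g/mol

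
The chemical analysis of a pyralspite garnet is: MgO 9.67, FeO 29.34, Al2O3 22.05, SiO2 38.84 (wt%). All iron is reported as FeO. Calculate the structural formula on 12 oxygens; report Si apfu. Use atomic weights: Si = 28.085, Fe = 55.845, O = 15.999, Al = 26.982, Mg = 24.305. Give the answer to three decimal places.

2.995 Si apfu

MgO (M=40.304): mol = 0.23993; Mg = 0.23993, O = 0.23993.
FeO (M=71.844): mol = 0.40838; Fe = 0.40838, O = 0.40838.
Al2O3 (M=101.961): mol = 0.21626; Al = 0.43252, O = 0.64878.
SiO2 (M=60.083): mol = 0.64644; Si = 0.64644, O = 1.29288.
ΣO = 2.58997; factor = 12/ΣO = 4.63326.
Si apfu = 0.64644 × 4.63326 = 2.995.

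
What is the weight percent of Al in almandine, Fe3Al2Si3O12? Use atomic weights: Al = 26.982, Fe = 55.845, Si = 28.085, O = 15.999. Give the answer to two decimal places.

10.84 weight percent

M(Fe3Al2Si3O12) = 497.742 g/mol.
Al contributes 2 × 26.982 = 53.964 g per mole.
53.964/497.742 = 0.1084 → 10.84%.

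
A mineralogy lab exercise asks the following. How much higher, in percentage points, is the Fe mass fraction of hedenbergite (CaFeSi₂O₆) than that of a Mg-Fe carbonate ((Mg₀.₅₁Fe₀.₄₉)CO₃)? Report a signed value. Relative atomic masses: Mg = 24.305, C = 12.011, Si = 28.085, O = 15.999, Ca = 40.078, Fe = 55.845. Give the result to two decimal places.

First mineral: 55.845 g Fe in 248.087 g formula = 22.51 wt% Fe.
Second mineral: 27.364 g Fe in 99.768 g formula = 27.43 wt% Fe.
22.51% − 27.43% gives a difference of -4.92 percentage points.

-4.92 percentage points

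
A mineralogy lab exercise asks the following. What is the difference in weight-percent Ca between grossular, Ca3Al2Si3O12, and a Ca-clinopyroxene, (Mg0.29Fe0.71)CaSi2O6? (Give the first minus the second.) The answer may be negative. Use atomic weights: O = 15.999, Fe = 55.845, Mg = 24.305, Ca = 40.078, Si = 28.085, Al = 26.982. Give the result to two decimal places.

9.92 percentage points

Ca in Ca3Al2Si3O12: molar mass 450.441 g/mol; 3×40.078 = 120.234 g → 26.69 wt%.
Ca in (Mg0.29Fe0.71)CaSi2O6: molar mass 238.940 g/mol; 1×40.078 = 40.078 g → 16.77 wt%.
Difference = 26.69 − 16.77 = 9.92 percentage points.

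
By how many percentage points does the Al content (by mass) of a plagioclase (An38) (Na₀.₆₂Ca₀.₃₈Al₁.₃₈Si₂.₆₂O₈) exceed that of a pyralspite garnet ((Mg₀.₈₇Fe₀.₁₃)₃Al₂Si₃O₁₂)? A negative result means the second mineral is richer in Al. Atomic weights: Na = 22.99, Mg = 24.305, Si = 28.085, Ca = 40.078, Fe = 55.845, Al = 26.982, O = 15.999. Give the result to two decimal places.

M(Na₀.₆₂Ca₀.₃₈Al₁.₃₈Si₂.₆₂O₈) = 268.293 g/mol, so wt% Al = 37.235/268.293 × 100 = 13.88%.
M((Mg₀.₈₇Fe₀.₁₃)₃Al₂Si₃O₁₂) = 415.423 g/mol, so wt% Al = 53.964/415.423 × 100 = 12.99%.
13.88 − 12.99 = 0.89 pp.

0.89 percentage points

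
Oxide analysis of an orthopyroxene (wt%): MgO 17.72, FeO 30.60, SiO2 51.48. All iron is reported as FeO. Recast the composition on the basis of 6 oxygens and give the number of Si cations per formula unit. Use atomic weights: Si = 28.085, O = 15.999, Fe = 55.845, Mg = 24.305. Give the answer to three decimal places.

MgO: 17.72/40.304 = 0.43966 mol → 0.43966 mol Mg, 0.43966 mol O.
FeO: 30.60/71.844 = 0.42592 mol → 0.42592 mol Fe, 0.42592 mol O.
SiO2: 51.48/60.083 = 0.85681 mol → 0.85681 mol Si, 1.71362 mol O.
Total oxygen = 2.57920 mol. Normalization factor = 6/2.57920 = 2.32630.
Si per 6 O = 0.85681 × 2.32630 = 1.993.

1.993 Si apfu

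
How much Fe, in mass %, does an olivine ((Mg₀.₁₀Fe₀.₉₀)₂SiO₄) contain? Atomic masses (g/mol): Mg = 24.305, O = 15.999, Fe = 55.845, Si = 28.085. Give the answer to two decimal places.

50.91 mass %

M((Mg₀.₁₀Fe₀.₉₀)₂SiO₄) = 197.463 g/mol.
Fe contributes 1.80 × 55.845 = 100.521 g per mole.
100.521/197.463 = 0.5091 → 50.91%.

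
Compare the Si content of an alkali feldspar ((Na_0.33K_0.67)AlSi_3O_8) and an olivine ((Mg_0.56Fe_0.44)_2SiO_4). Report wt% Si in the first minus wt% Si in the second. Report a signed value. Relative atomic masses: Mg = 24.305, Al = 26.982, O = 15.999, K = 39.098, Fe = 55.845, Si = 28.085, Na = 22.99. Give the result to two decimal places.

14.19 percentage points

M((Na_0.33K_0.67)AlSi_3O_8) = 273.011 g/mol, so wt% Si = 84.255/273.011 × 100 = 30.86%.
M((Mg_0.56Fe_0.44)_2SiO_4) = 168.446 g/mol, so wt% Si = 28.085/168.446 × 100 = 16.67%.
30.86 − 16.67 = 14.19 pp.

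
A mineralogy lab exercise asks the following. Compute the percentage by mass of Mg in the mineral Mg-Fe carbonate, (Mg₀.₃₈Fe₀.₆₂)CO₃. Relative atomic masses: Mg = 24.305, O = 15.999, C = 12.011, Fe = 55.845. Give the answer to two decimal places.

8.89 wt%

Formula mass = 0.38×24.305 + 0.62×55.845 + 1×12.011 + 3×15.999 = 103.868 g/mol, of which 9.236 g is Mg.
So Mg makes up 9.236/103.868 = 0.0889 of the mass, i.e. 8.89%.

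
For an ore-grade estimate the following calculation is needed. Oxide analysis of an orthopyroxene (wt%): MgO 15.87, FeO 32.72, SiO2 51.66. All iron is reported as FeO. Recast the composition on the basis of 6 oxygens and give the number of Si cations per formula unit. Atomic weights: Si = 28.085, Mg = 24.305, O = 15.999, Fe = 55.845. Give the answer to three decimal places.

MgO: 15.87/40.304 = 0.39376 mol → 0.39376 mol Mg, 0.39376 mol O.
FeO: 32.72/71.844 = 0.45543 mol → 0.45543 mol Fe, 0.45543 mol O.
SiO2: 51.66/60.083 = 0.85981 mol → 0.85981 mol Si, 1.71962 mol O.
Total oxygen = 2.56881 mol. Normalization factor = 6/2.56881 = 2.33571.
Si per 6 O = 0.85981 × 2.33571 = 2.008.

2.008 Si apfu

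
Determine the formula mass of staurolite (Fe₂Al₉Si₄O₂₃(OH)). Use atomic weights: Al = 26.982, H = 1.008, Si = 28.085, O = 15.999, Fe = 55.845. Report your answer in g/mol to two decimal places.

851.85 g/mol

Fe: 2 × 55.845 = 111.6900
Al: 9 × 26.982 = 242.8380
Si: 4 × 28.085 = 112.3400
O: 24 × 15.999 = 383.9760
H: 1 × 1.008 = 1.0080
Summing the contributions gives the formula mass.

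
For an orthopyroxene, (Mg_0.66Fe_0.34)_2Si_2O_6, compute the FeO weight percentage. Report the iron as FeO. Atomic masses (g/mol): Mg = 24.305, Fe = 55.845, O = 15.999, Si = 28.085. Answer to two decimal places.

21.98 wt%

M((Mg_0.66Fe_0.34)_2Si_2O_6) = 222.221 g/mol; M(FeO) = 71.844 g/mol.
Moles FeO per formula unit = 0.68 Fe ÷ 1 = 0.6800.
FeO fraction = (0.6800 × 71.844) / 222.221 = 48.854/222.221 = 0.2198.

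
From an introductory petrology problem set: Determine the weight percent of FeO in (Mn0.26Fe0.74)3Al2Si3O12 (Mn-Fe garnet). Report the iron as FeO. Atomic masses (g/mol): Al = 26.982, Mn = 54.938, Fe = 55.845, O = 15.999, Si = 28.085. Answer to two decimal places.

32.09 wt%

Molar mass of (Mn0.26Fe0.74)3Al2Si3O12 = 0.78·54.938 + 2.22·55.845 + 2·26.982 + 3·28.085 + 12·15.999 = 497.035 g/mol.
Each formula unit contains 2.22 Fe, equivalent to 2.22/1 = 2.2200 mol FeO.
M(FeO) = 1×55.845 + 1×15.999 = 71.844 g/mol.
Mass of FeO per formula unit = 2.2200 × 71.844 = 159.494 g.
FeO wt% = 159.494 / 497.035 × 100 = 32.09%.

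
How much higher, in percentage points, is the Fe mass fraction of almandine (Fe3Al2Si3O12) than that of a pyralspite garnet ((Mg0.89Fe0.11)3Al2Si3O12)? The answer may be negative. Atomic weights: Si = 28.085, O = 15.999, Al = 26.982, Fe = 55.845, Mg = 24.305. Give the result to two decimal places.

First mineral: 167.535 g Fe in 497.742 g formula = 33.66 wt% Fe.
Second mineral: 18.429 g Fe in 413.530 g formula = 4.46 wt% Fe.
33.66% − 4.46% gives a difference of 29.20 percentage points.

29.20 percentage points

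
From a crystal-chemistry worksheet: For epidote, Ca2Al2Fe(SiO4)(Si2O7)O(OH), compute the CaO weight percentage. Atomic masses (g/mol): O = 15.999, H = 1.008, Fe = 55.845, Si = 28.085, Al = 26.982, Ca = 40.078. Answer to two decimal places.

23.21 wt%

Molar mass of Ca2Al2Fe(SiO4)(Si2O7)O(OH) = 2·40.078 + 2·26.982 + 1·55.845 + 3·28.085 + 13·15.999 + 1·1.008 = 483.215 g/mol.
Each formula unit contains 2 Ca, equivalent to 2/1 = 2.0000 mol CaO.
M(CaO) = 1×40.078 + 1×15.999 = 56.077 g/mol.
Mass of CaO per formula unit = 2.0000 × 56.077 = 112.154 g.
CaO wt% = 112.154 / 483.215 × 100 = 23.21%.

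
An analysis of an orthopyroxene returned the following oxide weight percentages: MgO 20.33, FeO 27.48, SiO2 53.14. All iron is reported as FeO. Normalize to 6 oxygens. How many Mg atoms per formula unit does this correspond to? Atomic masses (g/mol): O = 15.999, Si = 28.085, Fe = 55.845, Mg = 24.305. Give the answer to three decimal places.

MgO (M=40.304): mol = 0.50442; Mg = 0.50442, O = 0.50442.
FeO (M=71.844): mol = 0.38250; Fe = 0.38250, O = 0.38250.
SiO2 (M=60.083): mol = 0.88444; Si = 0.88444, O = 1.76888.
ΣO = 2.65580; factor = 6/ΣO = 2.25921.
Mg apfu = 0.50442 × 2.25921 = 1.140.

1.140 Mg apfu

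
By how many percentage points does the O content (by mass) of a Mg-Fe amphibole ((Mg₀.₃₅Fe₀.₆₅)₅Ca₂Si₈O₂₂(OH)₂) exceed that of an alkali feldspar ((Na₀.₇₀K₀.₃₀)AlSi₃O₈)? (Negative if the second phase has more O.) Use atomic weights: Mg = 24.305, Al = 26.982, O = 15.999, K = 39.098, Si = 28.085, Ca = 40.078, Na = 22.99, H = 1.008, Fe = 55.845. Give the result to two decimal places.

-5.96 percentage points

M((Mg₀.₃₅Fe₀.₆₅)₅Ca₂Si₈O₂₂(OH)₂) = 914.858 g/mol, so wt% O = 383.976/914.858 × 100 = 41.97%.
M((Na₀.₇₀K₀.₃₀)AlSi₃O₈) = 267.051 g/mol, so wt% O = 127.992/267.051 × 100 = 47.93%.
41.97 − 47.93 = -5.96 pp.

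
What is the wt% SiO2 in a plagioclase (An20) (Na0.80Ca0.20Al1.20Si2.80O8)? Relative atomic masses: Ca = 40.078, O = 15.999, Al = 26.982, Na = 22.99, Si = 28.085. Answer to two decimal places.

Molar mass of Na0.80Ca0.20Al1.20Si2.80O8 = 0.80×22.99 + 0.20×40.078 + 1.20×26.982 + 2.80×28.085 + 8×15.999 = 265.416 g/mol.
Each formula unit contains 2.80 Si, equivalent to 2.80/1 = 2.8000 mol SiO2.
M(SiO2) = 1×28.085 + 2×15.999 = 60.083 g/mol.
Mass of SiO2 per formula unit = 2.8000 × 60.083 = 168.232 g.
SiO2 wt% = 168.232 / 265.416 × 100 = 63.38%.

63.38 wt%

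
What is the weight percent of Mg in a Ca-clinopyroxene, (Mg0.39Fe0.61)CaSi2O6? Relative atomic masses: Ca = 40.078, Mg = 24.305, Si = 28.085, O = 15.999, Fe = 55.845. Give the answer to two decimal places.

4.02 wt%

Formula mass = 0.39·24.305 + 0.61·55.845 + 1·40.078 + 2·28.085 + 6·15.999 = 235.786 g/mol, of which 9.479 g is Mg.
So Mg makes up 9.479/235.786 = 0.0402 of the mass, i.e. 4.02%.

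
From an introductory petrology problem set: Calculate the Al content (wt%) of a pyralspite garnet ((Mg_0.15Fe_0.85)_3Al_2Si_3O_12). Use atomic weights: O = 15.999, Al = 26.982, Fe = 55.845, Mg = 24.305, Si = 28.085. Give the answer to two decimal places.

11.16 wt%

Molar mass of (Mg_0.15Fe_0.85)_3Al_2Si_3O_12: 0.45×24.305 + 2.55×55.845 + 2×26.982 + 3×28.085 + 12×15.999 = 483.549 g/mol.
Mass of Al per formula unit: 2 × 26.982 = 53.964 g.
Weight fraction Al = 53.964 / 483.549 = 0.1116.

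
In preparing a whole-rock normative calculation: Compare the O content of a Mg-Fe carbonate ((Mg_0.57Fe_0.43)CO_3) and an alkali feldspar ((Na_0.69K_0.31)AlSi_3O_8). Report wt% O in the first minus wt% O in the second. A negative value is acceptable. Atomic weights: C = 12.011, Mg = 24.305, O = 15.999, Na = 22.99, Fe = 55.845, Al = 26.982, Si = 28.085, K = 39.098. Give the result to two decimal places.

O in (Mg_0.57Fe_0.43)CO_3: molar mass 97.875 g/mol; 3×15.999 = 47.997 g → 49.04 wt%.
O in (Na_0.69K_0.31)AlSi_3O_8: molar mass 267.212 g/mol; 8×15.999 = 127.992 g → 47.90 wt%.
Difference = 49.04 − 47.90 = 1.14 percentage points.

1.14 percentage points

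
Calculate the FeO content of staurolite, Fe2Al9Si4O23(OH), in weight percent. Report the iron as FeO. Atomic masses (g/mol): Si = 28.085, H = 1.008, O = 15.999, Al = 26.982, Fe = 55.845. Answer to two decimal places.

16.87 wt%

Formula mass = 851.852 g/mol.
2 Fe → 2.0000 mol FeO per formula unit; M(FeO) = 71.844, so FeO mass = 143.688 g.
143.688/851.852 × 100 = 16.87 wt%.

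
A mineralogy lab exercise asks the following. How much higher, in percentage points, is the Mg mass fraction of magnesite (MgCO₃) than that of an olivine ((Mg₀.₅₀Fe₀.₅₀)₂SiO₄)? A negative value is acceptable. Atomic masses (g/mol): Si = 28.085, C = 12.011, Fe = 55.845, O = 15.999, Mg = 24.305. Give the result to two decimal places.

Mg in MgCO₃: molar mass 84.313 g/mol; 1×24.305 = 24.305 g → 28.83 wt%.
Mg in (Mg₀.₅₀Fe₀.₅₀)₂SiO₄: molar mass 172.231 g/mol; 1×24.305 = 24.305 g → 14.11 wt%.
Difference = 28.83 − 14.11 = 14.72 percentage points.

14.72 percentage points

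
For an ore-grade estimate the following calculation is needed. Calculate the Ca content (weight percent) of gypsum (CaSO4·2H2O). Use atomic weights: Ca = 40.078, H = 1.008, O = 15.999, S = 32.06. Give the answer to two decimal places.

23.28 weight percent

M(CaSO4·2H2O) = 172.164 g/mol.
Ca contributes 1 × 40.078 = 40.078 g per mole.
40.078/172.164 = 0.2328 → 23.28%.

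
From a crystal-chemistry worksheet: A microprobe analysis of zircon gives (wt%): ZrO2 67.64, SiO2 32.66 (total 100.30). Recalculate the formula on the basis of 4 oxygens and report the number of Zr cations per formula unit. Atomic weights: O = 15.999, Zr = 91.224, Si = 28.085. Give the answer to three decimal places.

ZrO2 (M=123.222): mol = 0.54893; Zr = 0.54893, O = 1.09786.
SiO2 (M=60.083): mol = 0.54358; Si = 0.54358, O = 1.08716.
ΣO = 2.18502; factor = 4/ΣO = 1.83065.
Zr apfu = 0.54893 × 1.83065 = 1.005.

1.005 Zr apfu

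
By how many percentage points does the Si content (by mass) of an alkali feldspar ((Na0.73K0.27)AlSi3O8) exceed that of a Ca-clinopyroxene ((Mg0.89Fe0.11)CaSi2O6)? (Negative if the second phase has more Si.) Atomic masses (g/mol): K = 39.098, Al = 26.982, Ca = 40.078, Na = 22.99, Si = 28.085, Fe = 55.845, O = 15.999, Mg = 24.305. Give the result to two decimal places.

6.08 percentage points

Si in (Na0.73K0.27)AlSi3O8: molar mass 266.568 g/mol; 3×28.085 = 84.255 g → 31.61 wt%.
Si in (Mg0.89Fe0.11)CaSi2O6: molar mass 220.016 g/mol; 2×28.085 = 56.170 g → 25.53 wt%.
Difference = 31.61 − 25.53 = 6.08 percentage points.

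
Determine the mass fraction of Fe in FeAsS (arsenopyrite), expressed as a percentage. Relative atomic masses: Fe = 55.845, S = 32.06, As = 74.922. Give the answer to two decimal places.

M(FeAsS) = 162.827 g/mol.
Fe contributes 1 × 55.845 = 55.845 g per mole.
55.845/162.827 = 0.3430 → 34.30%.

34.30 weight percent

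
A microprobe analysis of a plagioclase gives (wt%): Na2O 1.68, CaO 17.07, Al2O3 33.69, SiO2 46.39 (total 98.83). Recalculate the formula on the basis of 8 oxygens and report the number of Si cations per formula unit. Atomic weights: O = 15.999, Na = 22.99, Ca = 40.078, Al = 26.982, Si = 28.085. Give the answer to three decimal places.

1.68 wt% Na2O ÷ 61.979 g/mol = 0.02711 mol, giving 0.05422 Na and 0.02711 O.
17.07 wt% CaO ÷ 56.077 g/mol = 0.30440 mol, giving 0.30440 Ca and 0.30440 O.
33.69 wt% Al2O3 ÷ 101.961 g/mol = 0.33042 mol, giving 0.66084 Al and 0.99126 O.
46.39 wt% SiO2 ÷ 60.083 g/mol = 0.77210 mol, giving 0.77210 Si and 1.54420 O.
Oxygen sums to 2.86697; scaling by 8/2.86697 = 2.79040 puts the formula on 8 O.
Si: 0.77210 × 2.79040 = 2.154 atoms per formula unit.

2.154 Si apfu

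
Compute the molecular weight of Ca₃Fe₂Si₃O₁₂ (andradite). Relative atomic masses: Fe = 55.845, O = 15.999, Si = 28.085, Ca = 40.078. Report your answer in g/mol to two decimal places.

508.17 g/mol

Ca: 3 × 40.078 = 120.2340
Fe: 2 × 55.845 = 111.6900
Si: 3 × 28.085 = 84.2550
O: 12 × 15.999 = 191.9880
Summing the contributions gives the formula mass.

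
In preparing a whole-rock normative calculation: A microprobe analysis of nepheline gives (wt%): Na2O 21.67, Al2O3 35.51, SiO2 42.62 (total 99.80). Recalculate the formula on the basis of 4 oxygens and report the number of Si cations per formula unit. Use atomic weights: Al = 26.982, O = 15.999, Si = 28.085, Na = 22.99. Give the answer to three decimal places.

Na2O: 21.67/61.979 = 0.34963 mol → 0.69926 mol Na, 0.34963 mol O.
Al2O3: 35.51/101.961 = 0.34827 mol → 0.69654 mol Al, 1.04481 mol O.
SiO2: 42.62/60.083 = 0.70935 mol → 0.70935 mol Si, 1.41870 mol O.
Total oxygen = 2.81314 mol. Normalization factor = 4/2.81314 = 1.42190.
Si per 4 O = 0.70935 × 1.42190 = 1.009.

1.009 Si apfu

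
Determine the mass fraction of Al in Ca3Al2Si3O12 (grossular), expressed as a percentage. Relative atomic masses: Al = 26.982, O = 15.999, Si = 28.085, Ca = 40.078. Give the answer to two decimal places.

11.98 mass %

Formula mass = 3×40.078 + 2×26.982 + 3×28.085 + 12×15.999 = 450.441 g/mol, of which 53.964 g is Al.
So Al makes up 53.964/450.441 = 0.1198 of the mass, i.e. 11.98%.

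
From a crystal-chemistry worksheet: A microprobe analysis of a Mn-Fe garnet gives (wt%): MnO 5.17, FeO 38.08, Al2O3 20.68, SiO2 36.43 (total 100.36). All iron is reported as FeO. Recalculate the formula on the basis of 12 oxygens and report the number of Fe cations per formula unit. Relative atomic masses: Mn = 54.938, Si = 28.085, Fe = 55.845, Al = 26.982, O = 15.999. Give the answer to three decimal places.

5.17 wt% MnO ÷ 70.937 g/mol = 0.07288 mol, giving 0.07288 Mn and 0.07288 O.
38.08 wt% FeO ÷ 71.844 g/mol = 0.53004 mol, giving 0.53004 Fe and 0.53004 O.
20.68 wt% Al2O3 ÷ 101.961 g/mol = 0.20282 mol, giving 0.40564 Al and 0.60846 O.
36.43 wt% SiO2 ÷ 60.083 g/mol = 0.60633 mol, giving 0.60633 Si and 1.21266 O.
Oxygen sums to 2.42404; scaling by 12/2.42404 = 4.95041 puts the formula on 12 O.
Fe: 0.53004 × 4.95041 = 2.624 atoms per formula unit.

2.624 Fe apfu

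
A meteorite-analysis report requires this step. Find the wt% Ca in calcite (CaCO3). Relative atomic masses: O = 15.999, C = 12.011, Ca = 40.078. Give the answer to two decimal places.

40.04 mass %

Molar mass of CaCO3: 1*40.078 + 1*12.011 + 3*15.999 = 100.086 g/mol.
Mass of Ca per formula unit: 1 × 40.078 = 40.078 g.
Weight fraction Ca = 40.078 / 100.086 = 0.4004.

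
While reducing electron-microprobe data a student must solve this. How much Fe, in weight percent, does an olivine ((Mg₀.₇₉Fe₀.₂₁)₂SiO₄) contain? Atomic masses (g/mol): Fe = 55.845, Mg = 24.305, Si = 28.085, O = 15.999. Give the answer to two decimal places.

M((Mg₀.₇₉Fe₀.₂₁)₂SiO₄) = 153.938 g/mol.
Fe contributes 0.42 × 55.845 = 23.455 g per mole.
23.455/153.938 = 0.1524 → 15.24%.

15.24 weight percent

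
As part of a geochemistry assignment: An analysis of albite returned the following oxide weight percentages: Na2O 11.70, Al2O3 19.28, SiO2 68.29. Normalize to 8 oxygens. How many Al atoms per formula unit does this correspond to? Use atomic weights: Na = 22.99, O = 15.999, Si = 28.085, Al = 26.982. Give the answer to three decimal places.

0.999 Al apfu

Na2O (M=61.979): mol = 0.18877; Na = 0.37754, O = 0.18877.
Al2O3 (M=101.961): mol = 0.18909; Al = 0.37818, O = 0.56727.
SiO2 (M=60.083): mol = 1.13659; Si = 1.13659, O = 2.27318.
ΣO = 3.02922; factor = 8/ΣO = 2.64094.
Al apfu = 0.37818 × 2.64094 = 0.999.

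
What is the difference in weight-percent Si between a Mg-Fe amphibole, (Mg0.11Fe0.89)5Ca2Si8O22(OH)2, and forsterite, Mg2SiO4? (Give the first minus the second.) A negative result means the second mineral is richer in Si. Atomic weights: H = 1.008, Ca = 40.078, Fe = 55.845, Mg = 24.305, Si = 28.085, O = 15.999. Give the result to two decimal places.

3.62 percentage points

M((Mg0.11Fe0.89)5Ca2Si8O22(OH)2) = 952.706 g/mol, so wt% Si = 224.680/952.706 × 100 = 23.58%.
M(Mg2SiO4) = 140.691 g/mol, so wt% Si = 28.085/140.691 × 100 = 19.96%.
23.58 − 19.96 = 3.62 pp.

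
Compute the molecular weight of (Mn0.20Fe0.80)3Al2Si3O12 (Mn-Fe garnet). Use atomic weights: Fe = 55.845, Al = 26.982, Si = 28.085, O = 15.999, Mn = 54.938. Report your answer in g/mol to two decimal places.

The formula mass is the sum 0.60×54.938 + 2.40×55.845 + 2×26.982 + 3×28.085 + 12×15.999.

497.20 g/mol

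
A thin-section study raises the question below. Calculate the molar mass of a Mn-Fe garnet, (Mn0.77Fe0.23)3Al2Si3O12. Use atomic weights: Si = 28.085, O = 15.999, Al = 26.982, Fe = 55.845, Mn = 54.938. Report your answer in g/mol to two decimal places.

The formula mass is the sum 2.31*54.938 + 0.69*55.845 + 2*26.982 + 3*28.085 + 12*15.999.

495.65 g/mol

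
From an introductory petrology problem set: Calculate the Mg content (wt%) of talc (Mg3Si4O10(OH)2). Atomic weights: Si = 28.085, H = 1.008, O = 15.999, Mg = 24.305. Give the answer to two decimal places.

19.23 wt%

Molar mass of Mg3Si4O10(OH)2: 3*24.305 + 4*28.085 + 12*15.999 + 2*1.008 = 379.259 g/mol.
Mass of Mg per formula unit: 3 × 24.305 = 72.915 g.
Weight fraction Mg = 72.915 / 379.259 = 0.1923.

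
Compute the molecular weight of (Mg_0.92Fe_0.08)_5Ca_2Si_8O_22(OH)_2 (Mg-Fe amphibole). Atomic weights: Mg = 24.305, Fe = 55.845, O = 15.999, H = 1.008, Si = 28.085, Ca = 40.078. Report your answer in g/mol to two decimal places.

824.97 g/mol

Mg: 4.60 × 24.305 = 111.8030
Fe: 0.40 × 55.845 = 22.3380
Ca: 2 × 40.078 = 80.1560
Si: 8 × 28.085 = 224.6800
O: 24 × 15.999 = 383.9760
H: 2 × 1.008 = 2.0160
Summing the contributions gives the formula mass.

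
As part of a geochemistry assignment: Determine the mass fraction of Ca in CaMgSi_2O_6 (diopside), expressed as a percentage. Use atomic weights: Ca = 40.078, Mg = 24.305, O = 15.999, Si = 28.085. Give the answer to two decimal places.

18.51 weight percent

Molar mass of CaMgSi_2O_6: 1*40.078 + 1*24.305 + 2*28.085 + 6*15.999 = 216.547 g/mol.
Mass of Ca per formula unit: 1 × 40.078 = 40.078 g.
Weight fraction Ca = 40.078 / 216.547 = 0.1851.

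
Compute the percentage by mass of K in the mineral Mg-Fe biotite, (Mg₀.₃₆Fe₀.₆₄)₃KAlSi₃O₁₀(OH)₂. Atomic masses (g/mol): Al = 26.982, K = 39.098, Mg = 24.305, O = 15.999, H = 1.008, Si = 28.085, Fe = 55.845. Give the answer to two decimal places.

Molar mass of (Mg₀.₃₆Fe₀.₆₄)₃KAlSi₃O₁₀(OH)₂: 1.08*24.305 + 1.92*55.845 + 1*39.098 + 1*26.982 + 3*28.085 + 12*15.999 + 2*1.008 = 477.811 g/mol.
Mass of K per formula unit: 1 × 39.098 = 39.098 g.
Weight fraction K = 39.098 / 477.811 = 0.0818.

8.18 wt%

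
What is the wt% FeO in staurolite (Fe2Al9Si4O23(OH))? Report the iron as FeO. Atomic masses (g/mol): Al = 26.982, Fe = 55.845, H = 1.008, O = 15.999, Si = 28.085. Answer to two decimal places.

M(Fe2Al9Si4O23(OH)) = 851.852 g/mol; M(FeO) = 71.844 g/mol.
Moles FeO per formula unit = 2 Fe ÷ 1 = 2.0000.
FeO fraction = (2.0000 × 71.844) / 851.852 = 143.688/851.852 = 0.1687.

16.87 wt%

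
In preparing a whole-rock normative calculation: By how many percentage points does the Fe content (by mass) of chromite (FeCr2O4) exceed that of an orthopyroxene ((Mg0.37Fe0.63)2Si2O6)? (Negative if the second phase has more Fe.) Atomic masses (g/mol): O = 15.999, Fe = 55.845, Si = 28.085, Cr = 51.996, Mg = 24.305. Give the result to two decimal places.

-4.31 percentage points

M(FeCr2O4) = 223.833 g/mol, so wt% Fe = 55.845/223.833 × 100 = 24.95%.
M((Mg0.37Fe0.63)2Si2O6) = 240.514 g/mol, so wt% Fe = 70.365/240.514 × 100 = 29.26%.
24.95 − 29.26 = -4.31 pp.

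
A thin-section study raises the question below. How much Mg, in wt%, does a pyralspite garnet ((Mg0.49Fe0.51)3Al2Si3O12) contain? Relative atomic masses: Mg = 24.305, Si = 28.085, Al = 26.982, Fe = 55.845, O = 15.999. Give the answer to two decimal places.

7.92 wt%

Formula mass = 1.47·24.305 + 1.53·55.845 + 2·26.982 + 3·28.085 + 12·15.999 = 451.378 g/mol, of which 35.728 g is Mg.
So Mg makes up 35.728/451.378 = 0.0792 of the mass, i.e. 7.92%.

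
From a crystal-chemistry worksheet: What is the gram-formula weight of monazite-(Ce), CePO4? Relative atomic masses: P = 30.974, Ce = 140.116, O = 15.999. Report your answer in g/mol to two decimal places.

235.09 g/mol

The formula mass is the sum 1×140.116 + 1×30.974 + 4×15.999.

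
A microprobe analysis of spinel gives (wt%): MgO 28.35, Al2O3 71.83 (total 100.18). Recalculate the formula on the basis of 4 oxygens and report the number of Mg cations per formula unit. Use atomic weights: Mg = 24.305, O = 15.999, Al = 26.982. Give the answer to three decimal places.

28.35 wt% MgO ÷ 40.304 g/mol = 0.70340 mol, giving 0.70340 Mg and 0.70340 O.
71.83 wt% Al2O3 ÷ 101.961 g/mol = 0.70449 mol, giving 1.40898 Al and 2.11347 O.
Oxygen sums to 2.81687; scaling by 4/2.81687 = 1.42002 puts the formula on 4 O.
Mg: 0.70340 × 1.42002 = 0.999 atoms per formula unit.

0.999 Mg apfu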